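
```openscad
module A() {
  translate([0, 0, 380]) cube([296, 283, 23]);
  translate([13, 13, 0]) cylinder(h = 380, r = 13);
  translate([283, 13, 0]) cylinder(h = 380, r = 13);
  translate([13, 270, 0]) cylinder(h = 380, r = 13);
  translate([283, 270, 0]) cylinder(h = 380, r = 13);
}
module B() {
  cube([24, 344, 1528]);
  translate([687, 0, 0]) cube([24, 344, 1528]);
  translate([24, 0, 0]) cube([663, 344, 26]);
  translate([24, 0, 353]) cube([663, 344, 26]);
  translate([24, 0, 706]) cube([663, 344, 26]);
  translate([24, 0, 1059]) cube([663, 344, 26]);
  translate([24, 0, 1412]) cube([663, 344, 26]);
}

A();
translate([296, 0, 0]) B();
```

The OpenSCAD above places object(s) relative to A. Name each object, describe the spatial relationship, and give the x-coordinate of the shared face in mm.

A is a stool. B is a bookshelf. The bookshelf is against the stool's +x side, with their −y faces flush. The x-coordinate of the shared face is 296 mm.

The stool's +x face and the bookshelf's −x face are both at x = 296 mm.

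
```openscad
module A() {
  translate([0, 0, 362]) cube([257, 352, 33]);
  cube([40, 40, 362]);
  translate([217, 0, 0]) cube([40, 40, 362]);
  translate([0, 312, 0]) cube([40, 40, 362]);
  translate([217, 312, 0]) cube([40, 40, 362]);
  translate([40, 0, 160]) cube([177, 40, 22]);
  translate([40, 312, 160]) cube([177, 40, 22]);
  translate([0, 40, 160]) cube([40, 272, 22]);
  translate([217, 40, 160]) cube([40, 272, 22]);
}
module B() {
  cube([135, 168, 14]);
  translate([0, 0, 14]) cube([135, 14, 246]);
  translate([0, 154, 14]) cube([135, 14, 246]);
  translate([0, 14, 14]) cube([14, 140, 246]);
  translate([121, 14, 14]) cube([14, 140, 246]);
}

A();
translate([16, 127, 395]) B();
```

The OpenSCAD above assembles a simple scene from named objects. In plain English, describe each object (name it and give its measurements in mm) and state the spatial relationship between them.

A is a simple wooden stool: a rectangular seat 257 mm (x) by 352 mm (y), 33 mm thick, top face at z = 395 mm, on four square legs, each 40×40 mm in cross-section. The legs rest on z = 0, each flush with a corner of the seat. Four stretchers, 40 mm wide and 22 mm tall, connect adjacent legs with their undersides at z = 160 mm, each running between the inner faces of the legs it joins and aligned with the legs' outer faces on the other axis.

B is an open storage box with external size 135×168×260 mm and wall thickness 14 mm (the base is also 14 mm thick). The base covers the whole footprint; the four walls stand on the base, with the y-facing walls full-width and the x-facing walls fitting between their inner faces.

The open box is on top of the stool.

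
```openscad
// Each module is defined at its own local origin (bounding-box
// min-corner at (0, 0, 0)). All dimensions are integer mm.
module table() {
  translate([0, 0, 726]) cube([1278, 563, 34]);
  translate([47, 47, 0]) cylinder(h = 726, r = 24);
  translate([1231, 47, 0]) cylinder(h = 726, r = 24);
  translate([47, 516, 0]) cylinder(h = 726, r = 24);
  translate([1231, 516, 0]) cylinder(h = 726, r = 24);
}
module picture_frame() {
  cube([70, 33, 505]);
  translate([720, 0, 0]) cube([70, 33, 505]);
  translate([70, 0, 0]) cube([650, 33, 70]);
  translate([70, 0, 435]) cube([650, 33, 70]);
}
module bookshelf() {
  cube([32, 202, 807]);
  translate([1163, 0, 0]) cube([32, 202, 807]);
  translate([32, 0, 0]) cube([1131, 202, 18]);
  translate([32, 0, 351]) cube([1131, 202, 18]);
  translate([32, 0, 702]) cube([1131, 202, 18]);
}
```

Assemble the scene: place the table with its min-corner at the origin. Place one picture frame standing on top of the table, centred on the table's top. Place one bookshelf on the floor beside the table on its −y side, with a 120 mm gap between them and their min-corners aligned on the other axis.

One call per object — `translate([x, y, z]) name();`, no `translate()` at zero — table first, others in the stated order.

table();
translate([244, 265, 760]) picture_frame();
translate([0, -322, 0]) bookshelf();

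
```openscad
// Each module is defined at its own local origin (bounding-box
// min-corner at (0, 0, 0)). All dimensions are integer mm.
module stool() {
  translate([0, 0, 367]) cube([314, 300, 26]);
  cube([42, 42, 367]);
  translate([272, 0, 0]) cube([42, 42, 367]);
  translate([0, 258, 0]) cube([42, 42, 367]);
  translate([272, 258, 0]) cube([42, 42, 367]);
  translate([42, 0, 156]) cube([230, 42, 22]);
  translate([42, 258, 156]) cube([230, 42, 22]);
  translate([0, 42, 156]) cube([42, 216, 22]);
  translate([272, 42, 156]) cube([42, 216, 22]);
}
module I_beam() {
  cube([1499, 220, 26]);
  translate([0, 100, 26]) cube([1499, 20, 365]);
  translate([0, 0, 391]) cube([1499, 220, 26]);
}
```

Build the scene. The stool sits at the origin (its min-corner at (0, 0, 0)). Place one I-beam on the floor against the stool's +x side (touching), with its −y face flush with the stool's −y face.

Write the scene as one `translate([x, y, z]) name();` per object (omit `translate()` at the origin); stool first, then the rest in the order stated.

stool();
translate([314, 0, 0]) I_beam();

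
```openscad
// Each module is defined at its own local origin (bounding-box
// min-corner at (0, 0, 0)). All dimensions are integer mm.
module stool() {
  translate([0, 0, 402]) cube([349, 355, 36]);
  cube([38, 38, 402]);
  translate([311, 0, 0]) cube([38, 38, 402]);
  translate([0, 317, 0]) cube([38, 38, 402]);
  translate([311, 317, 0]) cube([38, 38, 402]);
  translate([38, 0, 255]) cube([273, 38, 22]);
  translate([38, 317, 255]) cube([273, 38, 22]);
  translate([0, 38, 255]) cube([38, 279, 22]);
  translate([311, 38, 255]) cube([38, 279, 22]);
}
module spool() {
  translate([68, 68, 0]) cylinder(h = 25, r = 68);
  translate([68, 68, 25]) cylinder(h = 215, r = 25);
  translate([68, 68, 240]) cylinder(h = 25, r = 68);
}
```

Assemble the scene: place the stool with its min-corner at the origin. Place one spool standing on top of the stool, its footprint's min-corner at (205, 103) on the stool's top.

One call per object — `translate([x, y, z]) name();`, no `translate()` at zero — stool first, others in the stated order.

stool();
translate([205, 103, 438]) spool();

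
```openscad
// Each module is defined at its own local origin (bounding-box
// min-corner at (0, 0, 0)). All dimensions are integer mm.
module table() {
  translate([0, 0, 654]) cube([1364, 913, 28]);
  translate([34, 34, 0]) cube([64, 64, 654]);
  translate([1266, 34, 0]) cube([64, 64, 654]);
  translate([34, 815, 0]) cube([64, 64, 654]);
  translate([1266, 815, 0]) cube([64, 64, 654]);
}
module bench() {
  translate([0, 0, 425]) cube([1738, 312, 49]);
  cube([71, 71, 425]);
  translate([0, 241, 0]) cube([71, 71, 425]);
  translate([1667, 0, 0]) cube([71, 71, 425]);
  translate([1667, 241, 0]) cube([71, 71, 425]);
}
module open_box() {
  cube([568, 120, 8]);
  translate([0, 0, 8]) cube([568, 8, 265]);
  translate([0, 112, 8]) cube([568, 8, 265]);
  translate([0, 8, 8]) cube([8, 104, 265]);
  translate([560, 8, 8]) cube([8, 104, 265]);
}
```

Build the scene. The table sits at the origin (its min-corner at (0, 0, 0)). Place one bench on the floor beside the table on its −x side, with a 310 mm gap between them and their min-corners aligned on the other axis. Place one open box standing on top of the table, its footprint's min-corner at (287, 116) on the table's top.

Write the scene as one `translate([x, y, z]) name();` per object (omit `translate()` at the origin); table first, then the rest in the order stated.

table();
translate([-2048, 0, 0]) bench();
translate([287, 116, 682]) open_box();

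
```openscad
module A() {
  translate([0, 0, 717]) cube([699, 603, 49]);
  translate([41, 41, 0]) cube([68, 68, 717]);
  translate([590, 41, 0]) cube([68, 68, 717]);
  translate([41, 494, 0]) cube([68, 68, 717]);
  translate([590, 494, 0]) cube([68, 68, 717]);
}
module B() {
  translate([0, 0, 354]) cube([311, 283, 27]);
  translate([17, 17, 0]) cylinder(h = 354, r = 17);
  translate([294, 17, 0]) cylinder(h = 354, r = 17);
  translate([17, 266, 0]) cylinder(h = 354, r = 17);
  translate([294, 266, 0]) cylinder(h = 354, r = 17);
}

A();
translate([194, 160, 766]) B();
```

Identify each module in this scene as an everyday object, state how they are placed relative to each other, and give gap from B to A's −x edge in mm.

A is a table. B is a stool. The stool is on top of the table, centred. The gap from the stool to the table's −x edge is 194 mm.

The stool's min-x is at 194; the table's min-x is 0; gap = 194 mm.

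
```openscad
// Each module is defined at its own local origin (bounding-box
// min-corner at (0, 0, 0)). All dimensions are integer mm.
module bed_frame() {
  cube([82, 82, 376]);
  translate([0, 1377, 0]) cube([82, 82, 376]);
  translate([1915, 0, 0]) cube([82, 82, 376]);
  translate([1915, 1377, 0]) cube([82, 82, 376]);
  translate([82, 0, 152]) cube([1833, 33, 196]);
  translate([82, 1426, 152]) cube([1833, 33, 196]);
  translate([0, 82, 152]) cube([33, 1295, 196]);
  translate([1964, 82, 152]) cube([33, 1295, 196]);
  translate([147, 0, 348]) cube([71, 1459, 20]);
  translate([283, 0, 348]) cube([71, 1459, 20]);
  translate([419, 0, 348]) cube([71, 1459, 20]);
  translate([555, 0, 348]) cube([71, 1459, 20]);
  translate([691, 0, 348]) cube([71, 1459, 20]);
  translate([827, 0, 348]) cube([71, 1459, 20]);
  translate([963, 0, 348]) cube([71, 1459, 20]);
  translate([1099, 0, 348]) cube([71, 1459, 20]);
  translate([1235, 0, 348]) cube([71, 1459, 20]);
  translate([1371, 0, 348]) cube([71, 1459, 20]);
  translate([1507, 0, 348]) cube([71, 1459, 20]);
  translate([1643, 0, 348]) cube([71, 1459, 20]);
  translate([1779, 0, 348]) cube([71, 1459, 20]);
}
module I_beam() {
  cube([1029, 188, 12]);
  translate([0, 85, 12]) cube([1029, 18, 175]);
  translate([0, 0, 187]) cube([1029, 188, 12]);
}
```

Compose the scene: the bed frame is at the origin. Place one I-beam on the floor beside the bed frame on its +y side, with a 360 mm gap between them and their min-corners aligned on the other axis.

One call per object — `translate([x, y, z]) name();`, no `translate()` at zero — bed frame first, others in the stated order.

bed_frame();
translate([0, 1819, 0]) I_beam();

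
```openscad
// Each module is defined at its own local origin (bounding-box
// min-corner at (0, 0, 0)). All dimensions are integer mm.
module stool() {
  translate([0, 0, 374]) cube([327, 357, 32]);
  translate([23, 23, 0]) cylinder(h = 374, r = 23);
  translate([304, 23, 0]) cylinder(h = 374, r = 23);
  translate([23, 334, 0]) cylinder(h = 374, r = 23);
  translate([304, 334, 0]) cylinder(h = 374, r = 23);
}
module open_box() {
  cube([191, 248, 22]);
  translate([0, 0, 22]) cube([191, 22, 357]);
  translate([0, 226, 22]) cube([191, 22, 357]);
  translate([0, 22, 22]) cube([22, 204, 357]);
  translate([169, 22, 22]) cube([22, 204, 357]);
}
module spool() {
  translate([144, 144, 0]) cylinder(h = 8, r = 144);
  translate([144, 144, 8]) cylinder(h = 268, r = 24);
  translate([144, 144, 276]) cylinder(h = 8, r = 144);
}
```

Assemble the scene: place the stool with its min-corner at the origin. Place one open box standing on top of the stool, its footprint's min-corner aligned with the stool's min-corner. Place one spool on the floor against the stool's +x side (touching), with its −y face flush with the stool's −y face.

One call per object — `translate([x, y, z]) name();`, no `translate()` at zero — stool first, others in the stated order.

stool();
translate([0, 0, 406]) open_box();
translate([327, 0, 0]) spool();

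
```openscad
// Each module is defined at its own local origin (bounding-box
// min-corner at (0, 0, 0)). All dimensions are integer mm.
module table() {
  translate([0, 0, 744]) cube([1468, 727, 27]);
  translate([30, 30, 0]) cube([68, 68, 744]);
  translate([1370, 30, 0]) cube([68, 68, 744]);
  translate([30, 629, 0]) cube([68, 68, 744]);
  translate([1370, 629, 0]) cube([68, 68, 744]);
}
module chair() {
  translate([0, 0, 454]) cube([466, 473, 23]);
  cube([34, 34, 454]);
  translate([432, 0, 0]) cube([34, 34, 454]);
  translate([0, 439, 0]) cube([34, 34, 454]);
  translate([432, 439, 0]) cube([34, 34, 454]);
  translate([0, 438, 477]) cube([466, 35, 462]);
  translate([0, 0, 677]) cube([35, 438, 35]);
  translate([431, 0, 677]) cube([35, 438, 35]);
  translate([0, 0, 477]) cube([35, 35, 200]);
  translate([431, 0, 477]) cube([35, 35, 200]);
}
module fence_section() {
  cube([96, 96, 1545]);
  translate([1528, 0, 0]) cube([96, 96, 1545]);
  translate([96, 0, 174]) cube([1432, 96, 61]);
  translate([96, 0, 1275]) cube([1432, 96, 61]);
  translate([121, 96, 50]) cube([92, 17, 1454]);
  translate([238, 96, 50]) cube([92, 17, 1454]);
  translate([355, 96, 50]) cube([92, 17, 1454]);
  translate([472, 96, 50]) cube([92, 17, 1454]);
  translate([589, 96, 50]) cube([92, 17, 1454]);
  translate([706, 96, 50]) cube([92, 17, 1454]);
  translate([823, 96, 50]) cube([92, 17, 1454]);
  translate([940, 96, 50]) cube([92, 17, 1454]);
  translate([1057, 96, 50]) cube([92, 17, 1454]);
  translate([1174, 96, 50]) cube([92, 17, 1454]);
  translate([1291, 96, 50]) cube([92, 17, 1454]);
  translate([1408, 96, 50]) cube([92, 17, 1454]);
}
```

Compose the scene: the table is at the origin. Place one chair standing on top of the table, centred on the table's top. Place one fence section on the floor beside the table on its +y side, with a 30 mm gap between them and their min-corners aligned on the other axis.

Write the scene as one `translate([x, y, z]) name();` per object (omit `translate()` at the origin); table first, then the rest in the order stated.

table();
translate([501, 127, 771]) chair();
translate([0, 757, 0]) fence_section();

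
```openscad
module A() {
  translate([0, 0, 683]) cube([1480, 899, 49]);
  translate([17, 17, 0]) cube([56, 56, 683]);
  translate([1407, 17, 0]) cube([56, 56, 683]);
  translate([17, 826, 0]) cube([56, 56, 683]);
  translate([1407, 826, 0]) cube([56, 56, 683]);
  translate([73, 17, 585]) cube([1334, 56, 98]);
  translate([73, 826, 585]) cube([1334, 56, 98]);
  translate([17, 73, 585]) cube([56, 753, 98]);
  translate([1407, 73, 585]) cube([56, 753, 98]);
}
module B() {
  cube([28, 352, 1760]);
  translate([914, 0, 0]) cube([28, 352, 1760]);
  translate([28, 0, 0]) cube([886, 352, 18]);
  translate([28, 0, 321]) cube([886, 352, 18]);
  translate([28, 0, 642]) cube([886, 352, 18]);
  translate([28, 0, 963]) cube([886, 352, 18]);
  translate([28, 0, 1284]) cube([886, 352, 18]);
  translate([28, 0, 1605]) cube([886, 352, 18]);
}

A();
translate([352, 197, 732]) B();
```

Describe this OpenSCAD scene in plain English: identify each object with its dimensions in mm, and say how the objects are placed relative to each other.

A is a table with a 1480×899 mm rectangular top, 49 mm thick, top surface at z = 732 mm, supported by four 56×56 mm square legs, each inset 17 mm from the nearest pair of top edges, running from the floor. Four apron rails, 56 mm thick and 98 mm tall, run between adjacent legs with their top edges flush with the underside of the top and their outer faces flush with the legs' outer faces.

B is a bookshelf 942 mm wide overall, 352 mm deep and 1760 mm tall. The two sides are 28 mm thick vertical panels. 6 horizontal shelves of 18 mm thickness span between the inner faces of the sides; the lowest shelf sits on the floor and shelves are stacked with a clear vertical gap of 303 mm between each pair.

The bookshelf is on top of the table.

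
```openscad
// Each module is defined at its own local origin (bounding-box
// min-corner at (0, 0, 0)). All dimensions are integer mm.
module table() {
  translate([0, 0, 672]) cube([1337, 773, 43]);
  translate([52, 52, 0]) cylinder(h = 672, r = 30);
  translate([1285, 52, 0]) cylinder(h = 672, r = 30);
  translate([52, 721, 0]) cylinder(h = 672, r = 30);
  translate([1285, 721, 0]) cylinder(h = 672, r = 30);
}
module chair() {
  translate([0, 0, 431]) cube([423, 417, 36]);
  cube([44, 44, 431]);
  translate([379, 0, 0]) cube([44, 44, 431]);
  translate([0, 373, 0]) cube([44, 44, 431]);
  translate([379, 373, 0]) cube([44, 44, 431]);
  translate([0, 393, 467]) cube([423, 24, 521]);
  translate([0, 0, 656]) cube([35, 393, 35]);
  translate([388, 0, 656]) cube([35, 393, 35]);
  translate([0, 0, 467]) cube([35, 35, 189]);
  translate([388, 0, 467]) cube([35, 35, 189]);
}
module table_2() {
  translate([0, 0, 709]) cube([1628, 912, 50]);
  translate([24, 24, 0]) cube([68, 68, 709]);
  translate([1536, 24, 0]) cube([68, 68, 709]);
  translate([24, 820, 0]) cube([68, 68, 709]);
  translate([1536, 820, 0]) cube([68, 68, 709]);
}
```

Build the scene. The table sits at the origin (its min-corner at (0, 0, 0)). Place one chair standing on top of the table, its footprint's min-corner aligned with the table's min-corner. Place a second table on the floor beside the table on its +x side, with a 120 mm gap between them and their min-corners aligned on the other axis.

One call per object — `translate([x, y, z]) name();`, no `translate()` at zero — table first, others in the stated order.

table();
translate([0, 0, 715]) chair();
translate([1457, 0, 0]) table_2();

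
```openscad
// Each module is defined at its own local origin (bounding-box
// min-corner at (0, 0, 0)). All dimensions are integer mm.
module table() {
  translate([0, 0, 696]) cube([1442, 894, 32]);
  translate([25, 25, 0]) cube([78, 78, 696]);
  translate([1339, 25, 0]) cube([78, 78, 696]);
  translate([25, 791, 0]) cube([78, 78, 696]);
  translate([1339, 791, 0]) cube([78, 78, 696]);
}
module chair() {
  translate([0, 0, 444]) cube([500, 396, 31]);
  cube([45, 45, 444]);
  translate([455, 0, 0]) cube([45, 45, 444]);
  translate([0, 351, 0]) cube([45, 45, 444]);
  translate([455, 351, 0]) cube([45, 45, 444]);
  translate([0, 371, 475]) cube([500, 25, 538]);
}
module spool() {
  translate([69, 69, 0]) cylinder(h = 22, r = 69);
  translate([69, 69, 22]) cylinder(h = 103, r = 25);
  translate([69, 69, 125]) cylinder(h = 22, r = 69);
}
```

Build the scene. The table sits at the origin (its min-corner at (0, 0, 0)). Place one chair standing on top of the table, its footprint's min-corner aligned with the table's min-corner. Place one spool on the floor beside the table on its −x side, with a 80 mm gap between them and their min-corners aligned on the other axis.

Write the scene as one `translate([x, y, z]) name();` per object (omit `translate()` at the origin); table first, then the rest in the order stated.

table();
translate([0, 0, 728]) chair();
translate([-218, 0, 0]) spool();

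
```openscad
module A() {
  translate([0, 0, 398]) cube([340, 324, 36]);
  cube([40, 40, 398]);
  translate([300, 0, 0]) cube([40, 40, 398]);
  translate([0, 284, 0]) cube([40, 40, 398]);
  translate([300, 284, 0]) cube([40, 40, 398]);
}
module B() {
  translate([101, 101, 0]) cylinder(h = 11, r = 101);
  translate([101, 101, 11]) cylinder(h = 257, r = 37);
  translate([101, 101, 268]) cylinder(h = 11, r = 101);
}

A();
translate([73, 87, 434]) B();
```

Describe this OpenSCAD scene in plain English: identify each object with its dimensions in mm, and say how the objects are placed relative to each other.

A is a simple wooden stool: a rectangular seat 340 mm (x) by 324 mm (y), 36 mm thick, top face at z = 434 mm, on four square legs, each 40×40 mm in cross-section. The legs rest on z = 0, each flush with a corner of the seat.

B is a spool: two coaxial disc flanges of radius 101 mm and thickness 11 mm, joined by a core cylinder of radius 37 mm and height 257 mm. The lower flange rests on z = 0 and the three cylinders share a vertical axis.

The spool is on top of the stool.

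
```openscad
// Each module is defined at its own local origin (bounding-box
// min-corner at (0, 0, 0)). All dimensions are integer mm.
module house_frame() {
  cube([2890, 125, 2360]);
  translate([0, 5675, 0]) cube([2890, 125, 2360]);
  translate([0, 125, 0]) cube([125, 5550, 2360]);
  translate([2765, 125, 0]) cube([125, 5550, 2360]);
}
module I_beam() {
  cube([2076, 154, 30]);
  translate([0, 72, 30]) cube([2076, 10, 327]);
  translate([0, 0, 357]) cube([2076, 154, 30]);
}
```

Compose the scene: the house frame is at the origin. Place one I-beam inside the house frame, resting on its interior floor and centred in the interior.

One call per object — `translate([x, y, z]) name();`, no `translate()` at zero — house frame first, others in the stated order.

house_frame();
translate([407, 2823, 0]) I_beam();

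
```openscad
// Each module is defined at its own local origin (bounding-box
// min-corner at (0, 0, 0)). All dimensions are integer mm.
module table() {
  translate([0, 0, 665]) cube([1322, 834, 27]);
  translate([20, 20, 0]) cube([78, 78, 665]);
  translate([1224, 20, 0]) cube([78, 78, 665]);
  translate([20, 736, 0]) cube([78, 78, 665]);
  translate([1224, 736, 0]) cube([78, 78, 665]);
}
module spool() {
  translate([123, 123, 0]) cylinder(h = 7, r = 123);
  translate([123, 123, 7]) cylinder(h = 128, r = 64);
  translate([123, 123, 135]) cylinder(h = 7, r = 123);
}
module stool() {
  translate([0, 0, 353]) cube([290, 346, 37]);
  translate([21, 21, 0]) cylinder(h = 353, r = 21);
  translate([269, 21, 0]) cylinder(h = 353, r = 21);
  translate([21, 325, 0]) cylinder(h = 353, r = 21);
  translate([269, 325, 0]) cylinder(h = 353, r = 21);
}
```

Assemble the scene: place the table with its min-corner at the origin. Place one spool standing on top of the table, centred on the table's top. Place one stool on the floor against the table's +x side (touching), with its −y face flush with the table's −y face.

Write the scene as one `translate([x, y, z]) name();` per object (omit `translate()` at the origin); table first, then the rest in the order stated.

table();
translate([538, 294, 692]) spool();
translate([1322, 0, 0]) stool();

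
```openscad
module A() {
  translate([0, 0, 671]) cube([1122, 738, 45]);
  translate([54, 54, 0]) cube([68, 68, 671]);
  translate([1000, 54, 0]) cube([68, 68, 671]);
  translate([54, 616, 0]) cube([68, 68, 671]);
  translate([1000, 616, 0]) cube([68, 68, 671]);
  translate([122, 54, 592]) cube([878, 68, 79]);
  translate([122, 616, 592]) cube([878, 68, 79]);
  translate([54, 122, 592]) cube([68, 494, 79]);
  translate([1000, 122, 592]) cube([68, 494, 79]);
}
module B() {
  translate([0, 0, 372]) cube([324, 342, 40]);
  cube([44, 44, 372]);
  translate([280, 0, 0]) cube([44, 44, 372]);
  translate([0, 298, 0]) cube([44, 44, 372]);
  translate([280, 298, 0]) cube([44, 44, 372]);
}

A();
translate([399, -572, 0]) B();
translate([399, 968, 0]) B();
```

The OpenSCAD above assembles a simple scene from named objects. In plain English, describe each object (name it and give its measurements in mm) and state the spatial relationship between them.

A is a table: top 1122 mm (x) × 738 mm (y), 45 mm thick, upper face at z = 716 mm, on four 68×68 mm square legs, each inset 54 mm from the nearest pair of top edges, running from z = 0 to the bottom of the top. Four apron rails, 68 mm thick and 79 mm tall, run between adjacent legs with their top edges flush with the underside of the top and their outer faces flush with the legs' outer faces.

B is a simple wooden stool: a rectangular seat 324 mm (x) by 342 mm (y), 40 mm thick, top face at z = 412 mm, on four square legs, each 44×44 mm in cross-section. The legs rest on z = 0, each flush with a corner of the seat.

Two stools sit around the table at the −y, +y sides.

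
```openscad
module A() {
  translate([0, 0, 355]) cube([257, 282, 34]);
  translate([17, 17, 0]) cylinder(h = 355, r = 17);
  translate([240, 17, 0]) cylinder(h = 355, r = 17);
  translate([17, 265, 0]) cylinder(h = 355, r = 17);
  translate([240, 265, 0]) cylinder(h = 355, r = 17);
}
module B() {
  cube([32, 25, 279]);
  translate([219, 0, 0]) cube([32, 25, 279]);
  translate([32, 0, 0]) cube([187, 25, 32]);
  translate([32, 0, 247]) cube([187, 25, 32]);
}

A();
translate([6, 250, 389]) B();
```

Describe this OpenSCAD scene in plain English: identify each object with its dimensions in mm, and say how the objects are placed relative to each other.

A is a four-legged stool. The seat is 257×282 mm, 34 mm thick, top at z = 389 mm. It stands on four round legs, each 34 mm in diameter, from z = 0 to the seat underside, each leg's axis is inset half a diameter from the nearest pair of seat edges (so the leg's bounding box is flush with the corner).

B is a rectangular picture frame lying in the x–z plane (depth along y). The opening is 187 mm wide (x) by 215 mm tall (z), surrounded by a border 32 mm wide on all four sides. The frame is 25 mm deep and is made of two full-height vertical stiles with two horizontal rails fitted between them.

The picture frame is on top of the stool.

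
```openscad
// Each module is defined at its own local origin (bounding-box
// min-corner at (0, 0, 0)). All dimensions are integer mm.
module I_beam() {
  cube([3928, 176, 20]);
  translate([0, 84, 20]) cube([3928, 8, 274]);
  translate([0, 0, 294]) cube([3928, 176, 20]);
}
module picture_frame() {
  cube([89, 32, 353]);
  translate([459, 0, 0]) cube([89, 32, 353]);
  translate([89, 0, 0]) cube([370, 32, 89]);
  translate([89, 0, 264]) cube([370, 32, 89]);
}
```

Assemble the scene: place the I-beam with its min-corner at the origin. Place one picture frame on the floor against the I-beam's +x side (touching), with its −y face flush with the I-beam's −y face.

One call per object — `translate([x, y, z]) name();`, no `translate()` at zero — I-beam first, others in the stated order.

I_beam();
translate([3928, 0, 0]) picture_frame();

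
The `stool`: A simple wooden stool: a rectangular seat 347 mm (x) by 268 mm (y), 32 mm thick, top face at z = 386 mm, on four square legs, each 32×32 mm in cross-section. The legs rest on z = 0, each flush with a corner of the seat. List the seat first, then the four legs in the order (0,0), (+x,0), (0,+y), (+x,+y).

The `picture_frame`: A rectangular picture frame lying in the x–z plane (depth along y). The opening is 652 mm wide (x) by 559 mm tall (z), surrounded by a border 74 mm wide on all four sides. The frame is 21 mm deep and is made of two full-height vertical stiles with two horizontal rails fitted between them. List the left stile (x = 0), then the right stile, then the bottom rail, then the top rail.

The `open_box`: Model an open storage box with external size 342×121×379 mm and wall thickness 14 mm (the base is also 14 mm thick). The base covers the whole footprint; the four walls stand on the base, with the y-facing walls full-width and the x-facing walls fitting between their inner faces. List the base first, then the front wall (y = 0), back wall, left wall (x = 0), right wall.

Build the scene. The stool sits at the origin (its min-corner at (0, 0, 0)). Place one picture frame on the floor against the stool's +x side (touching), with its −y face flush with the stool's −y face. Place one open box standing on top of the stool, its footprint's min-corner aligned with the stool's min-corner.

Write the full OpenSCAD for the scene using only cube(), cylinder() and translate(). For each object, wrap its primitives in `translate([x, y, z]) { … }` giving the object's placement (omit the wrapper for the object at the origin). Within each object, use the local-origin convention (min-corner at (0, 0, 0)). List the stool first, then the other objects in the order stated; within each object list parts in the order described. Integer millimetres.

translate([0, 0, 354]) cube([347, 268, 32]);
cube([32, 32, 354]);
translate([315, 0, 0]) cube([32, 32, 354]);
translate([0, 236, 0]) cube([32, 32, 354]);
translate([315, 236, 0]) cube([32, 32, 354]);
translate([347, 0, 0]) {
  cube([74, 21, 707]);
  translate([726, 0, 0]) cube([74, 21, 707]);
  translate([74, 0, 0]) cube([652, 21, 74]);
  translate([74, 0, 633]) cube([652, 21, 74]);
}
translate([0, 0, 386]) {
  cube([342, 121, 14]);
  translate([0, 0, 14]) cube([342, 14, 365]);
  translate([0, 107, 14]) cube([342, 14, 365]);
  translate([0, 14, 14]) cube([14, 93, 365]);
  translate([328, 14, 14]) cube([14, 93, 365]);
}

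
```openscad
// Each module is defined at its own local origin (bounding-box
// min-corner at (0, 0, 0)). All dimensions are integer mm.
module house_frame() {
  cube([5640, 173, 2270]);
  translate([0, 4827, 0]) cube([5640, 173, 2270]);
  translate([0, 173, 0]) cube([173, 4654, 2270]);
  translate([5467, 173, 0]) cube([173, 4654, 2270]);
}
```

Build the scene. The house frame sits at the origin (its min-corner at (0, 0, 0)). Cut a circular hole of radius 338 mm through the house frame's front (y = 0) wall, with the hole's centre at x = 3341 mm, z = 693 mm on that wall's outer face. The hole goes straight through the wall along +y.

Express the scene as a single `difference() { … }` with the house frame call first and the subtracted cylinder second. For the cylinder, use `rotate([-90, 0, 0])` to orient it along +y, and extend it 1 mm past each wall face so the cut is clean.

difference() {
  house_frame();
  translate([3341, -1, 693]) rotate([-90, 0, 0]) cylinder(h = 175, r = 338);
}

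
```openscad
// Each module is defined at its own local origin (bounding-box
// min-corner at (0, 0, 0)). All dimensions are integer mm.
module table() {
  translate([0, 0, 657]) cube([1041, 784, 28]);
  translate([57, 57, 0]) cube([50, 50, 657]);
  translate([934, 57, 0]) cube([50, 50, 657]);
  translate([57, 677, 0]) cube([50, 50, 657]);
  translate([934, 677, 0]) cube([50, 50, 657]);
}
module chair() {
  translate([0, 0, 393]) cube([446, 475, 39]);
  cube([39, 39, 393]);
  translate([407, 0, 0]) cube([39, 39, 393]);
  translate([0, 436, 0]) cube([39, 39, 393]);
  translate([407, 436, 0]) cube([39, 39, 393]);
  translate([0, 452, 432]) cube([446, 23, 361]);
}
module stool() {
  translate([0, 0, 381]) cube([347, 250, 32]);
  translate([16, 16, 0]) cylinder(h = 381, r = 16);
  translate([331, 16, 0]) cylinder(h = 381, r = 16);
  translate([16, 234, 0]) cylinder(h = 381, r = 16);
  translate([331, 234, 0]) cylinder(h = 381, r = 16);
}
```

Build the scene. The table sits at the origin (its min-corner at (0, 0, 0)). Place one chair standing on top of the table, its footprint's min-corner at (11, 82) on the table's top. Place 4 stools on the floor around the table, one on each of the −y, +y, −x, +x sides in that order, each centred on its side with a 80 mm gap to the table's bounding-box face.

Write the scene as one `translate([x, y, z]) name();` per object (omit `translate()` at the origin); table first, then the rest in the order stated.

table();
translate([11, 82, 685]) chair();
translate([347, -330, 0]) stool();
translate([347, 864, 0]) stool();
translate([-427, 267, 0]) stool();
translate([1121, 267, 0]) stool();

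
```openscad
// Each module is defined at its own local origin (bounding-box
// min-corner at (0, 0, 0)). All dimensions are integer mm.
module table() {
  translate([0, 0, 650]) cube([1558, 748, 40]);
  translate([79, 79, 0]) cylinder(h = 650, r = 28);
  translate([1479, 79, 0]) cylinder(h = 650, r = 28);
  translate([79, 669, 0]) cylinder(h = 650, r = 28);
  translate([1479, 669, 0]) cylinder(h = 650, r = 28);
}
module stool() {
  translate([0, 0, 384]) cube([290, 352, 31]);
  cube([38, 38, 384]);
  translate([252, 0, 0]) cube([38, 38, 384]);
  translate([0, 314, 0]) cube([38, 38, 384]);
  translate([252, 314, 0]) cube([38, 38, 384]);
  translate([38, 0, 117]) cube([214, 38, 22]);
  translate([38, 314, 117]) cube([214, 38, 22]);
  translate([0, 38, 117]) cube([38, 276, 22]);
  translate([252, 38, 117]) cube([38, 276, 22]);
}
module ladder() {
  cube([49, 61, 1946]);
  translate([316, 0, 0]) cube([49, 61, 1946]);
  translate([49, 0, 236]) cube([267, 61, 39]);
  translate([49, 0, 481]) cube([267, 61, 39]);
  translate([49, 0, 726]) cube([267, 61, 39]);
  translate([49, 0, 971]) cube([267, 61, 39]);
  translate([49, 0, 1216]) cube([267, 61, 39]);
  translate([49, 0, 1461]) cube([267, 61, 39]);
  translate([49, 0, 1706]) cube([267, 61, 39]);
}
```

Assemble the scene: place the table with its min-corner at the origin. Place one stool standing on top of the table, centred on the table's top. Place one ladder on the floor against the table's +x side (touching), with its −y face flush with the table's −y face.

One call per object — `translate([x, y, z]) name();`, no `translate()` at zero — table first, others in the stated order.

table();
translate([634, 198, 690]) stool();
translate([1558, 0, 0]) ladder();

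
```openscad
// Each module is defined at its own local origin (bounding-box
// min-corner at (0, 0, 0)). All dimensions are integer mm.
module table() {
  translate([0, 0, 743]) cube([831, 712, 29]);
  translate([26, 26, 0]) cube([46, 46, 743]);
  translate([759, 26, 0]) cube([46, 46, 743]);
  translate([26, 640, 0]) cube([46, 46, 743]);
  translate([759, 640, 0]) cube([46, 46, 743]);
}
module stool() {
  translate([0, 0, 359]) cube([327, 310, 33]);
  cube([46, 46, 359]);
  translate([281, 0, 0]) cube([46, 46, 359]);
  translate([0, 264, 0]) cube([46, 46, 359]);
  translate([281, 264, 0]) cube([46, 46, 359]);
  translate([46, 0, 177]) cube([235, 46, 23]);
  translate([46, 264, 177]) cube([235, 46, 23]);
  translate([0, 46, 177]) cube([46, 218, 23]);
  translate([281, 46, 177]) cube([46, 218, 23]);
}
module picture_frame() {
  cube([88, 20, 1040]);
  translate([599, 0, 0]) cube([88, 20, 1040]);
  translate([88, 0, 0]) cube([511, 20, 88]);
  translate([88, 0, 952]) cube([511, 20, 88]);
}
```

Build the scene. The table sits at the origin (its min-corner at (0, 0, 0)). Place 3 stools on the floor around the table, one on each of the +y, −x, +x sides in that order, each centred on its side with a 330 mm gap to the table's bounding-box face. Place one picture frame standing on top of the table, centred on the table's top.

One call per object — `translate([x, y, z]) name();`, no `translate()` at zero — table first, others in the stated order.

table();
translate([252, 1042, 0]) stool();
translate([-657, 201, 0]) stool();
translate([1161, 201, 0]) stool();
translate([72, 346, 772]) picture_frame();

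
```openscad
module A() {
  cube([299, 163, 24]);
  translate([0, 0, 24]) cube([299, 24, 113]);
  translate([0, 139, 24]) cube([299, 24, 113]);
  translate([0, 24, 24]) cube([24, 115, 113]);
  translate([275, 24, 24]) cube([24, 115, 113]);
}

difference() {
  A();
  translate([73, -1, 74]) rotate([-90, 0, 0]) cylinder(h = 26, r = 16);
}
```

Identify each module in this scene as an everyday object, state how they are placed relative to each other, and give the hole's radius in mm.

A is an open box. The open box has a circular hole through its front wall. The hole's radius is 16 mm.

The subtracted cylinder has r = 16 mm.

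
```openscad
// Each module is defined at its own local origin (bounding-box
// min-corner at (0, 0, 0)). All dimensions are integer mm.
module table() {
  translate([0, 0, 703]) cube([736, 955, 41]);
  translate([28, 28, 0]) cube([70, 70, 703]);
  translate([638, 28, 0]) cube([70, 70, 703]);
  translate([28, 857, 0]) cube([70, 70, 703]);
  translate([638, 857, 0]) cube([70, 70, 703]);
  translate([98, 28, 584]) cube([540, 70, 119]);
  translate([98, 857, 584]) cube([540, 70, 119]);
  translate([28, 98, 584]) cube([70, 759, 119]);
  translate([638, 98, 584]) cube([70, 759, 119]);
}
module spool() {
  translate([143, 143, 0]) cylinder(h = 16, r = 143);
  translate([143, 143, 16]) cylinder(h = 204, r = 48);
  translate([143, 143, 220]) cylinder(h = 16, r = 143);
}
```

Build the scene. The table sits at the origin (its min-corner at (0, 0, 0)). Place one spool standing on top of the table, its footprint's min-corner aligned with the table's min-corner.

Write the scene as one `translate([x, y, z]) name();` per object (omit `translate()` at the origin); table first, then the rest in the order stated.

table();
translate([0, 0, 744]) spool();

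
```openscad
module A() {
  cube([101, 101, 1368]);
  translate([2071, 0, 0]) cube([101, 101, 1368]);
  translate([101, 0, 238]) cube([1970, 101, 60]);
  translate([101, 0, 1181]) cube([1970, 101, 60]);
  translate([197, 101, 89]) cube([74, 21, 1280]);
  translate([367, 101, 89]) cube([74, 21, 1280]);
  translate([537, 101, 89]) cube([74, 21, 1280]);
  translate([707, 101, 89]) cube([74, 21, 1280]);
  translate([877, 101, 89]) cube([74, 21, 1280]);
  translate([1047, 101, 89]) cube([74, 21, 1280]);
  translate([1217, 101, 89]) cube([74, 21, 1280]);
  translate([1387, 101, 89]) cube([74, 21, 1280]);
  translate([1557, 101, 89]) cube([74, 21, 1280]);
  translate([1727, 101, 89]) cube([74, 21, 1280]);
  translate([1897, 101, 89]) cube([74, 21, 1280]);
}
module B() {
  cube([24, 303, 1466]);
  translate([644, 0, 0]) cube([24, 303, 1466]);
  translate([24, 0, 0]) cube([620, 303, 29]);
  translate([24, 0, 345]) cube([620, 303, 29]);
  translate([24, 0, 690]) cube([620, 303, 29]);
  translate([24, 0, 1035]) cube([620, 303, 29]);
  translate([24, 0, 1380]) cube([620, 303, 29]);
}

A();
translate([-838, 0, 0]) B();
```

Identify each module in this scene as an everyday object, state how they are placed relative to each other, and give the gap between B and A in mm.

The bookshelf's nearest face is 170 mm from the fence section's −x face.

A is a fence section. B is a bookshelf. The bookshelf is on the floor beside the fence section on its −x side. The gap between the bookshelf and the fence section is 170 mm.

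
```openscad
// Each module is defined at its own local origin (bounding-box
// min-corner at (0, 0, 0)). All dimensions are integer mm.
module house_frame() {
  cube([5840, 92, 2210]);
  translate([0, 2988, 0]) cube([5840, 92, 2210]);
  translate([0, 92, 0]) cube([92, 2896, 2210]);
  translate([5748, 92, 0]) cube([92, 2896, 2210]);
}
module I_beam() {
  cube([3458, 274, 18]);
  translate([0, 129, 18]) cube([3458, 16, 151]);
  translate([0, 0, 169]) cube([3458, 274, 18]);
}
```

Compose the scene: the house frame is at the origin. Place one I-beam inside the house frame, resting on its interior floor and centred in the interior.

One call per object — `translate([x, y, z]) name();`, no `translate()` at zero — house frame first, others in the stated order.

house_frame();
translate([1191, 1403, 0]) I_beam();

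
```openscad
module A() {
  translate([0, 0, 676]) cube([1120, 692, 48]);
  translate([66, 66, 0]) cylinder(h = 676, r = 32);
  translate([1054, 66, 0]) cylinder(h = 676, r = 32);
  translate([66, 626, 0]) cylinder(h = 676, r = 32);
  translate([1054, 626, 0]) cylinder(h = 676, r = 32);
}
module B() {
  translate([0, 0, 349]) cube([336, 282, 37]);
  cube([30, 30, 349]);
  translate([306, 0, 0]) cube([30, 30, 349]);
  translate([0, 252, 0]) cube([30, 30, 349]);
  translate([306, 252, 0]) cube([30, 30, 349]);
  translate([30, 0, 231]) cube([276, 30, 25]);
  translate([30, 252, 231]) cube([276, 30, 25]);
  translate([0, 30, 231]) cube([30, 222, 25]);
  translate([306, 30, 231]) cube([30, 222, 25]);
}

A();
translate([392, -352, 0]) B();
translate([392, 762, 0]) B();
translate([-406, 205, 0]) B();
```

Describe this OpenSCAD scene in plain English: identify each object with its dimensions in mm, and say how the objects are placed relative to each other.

A is a rectangular dining table. The top is 1120×692×48 mm with its upper surface at z = 724 mm. It stands on four round legs of 64 mm diameter, each leg's bounding box inset 34 mm from the nearest pair of top edges, running from the floor to the underside of the top.

B is a four-legged stool. The seat is a 336×282×37 mm slab whose top surface is at z = 386 mm; four square legs, each 30×30 mm in cross-section, run from the floor (z = 0) to the underside of the seat, each flush with a corner of the seat. Four stretchers, 30 mm wide and 25 mm tall, connect adjacent legs with their undersides at z = 231 mm, each running between the inner faces of the legs it joins and aligned with the legs' outer faces on the other axis.

Three stools sit around the table at the −y, +y, −x sides.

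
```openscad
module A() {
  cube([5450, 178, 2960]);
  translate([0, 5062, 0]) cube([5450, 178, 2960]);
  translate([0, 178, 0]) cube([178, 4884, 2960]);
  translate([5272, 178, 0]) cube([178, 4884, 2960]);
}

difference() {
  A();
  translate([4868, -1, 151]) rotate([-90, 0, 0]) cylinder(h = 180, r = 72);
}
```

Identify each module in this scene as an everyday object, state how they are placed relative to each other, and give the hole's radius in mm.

A is a house frame. The house frame has a circular hole through its front wall. The hole's radius is 72 mm.

The subtracted cylinder has r = 72 mm.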